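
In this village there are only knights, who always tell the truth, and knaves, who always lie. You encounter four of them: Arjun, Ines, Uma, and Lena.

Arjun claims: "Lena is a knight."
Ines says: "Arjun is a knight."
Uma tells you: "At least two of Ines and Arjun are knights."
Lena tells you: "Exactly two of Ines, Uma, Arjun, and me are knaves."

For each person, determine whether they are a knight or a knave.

Arjun: knave, Ines: knave, Uma: knave, Lena: knave

Consider Arjun. Suppose Arjun is a knight.
Then no assignment of the remaining roles makes every statement match its speaker's type — contradiction.
So Arjun is a knave.
With that fixed, Ines's statement is false, so Ines is a knave.
With that fixed, Uma's statement is false, so Uma is a knave.
With that fixed, Lena's statement is false, so Lena is a knave.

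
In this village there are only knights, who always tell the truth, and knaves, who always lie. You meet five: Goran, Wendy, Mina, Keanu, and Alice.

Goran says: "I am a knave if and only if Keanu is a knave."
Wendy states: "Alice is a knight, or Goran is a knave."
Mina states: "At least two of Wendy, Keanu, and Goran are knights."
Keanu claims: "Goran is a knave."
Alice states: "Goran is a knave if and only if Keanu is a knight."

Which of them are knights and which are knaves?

Goran: knave, Wendy: knight, Mina: knight, Keanu: knight, Alice: knight

Consider Goran. Suppose Goran is a knight.
Then no assignment of the remaining roles makes every statement match its speaker's type — contradiction.
So Goran is a knave.
With that fixed, Wendy's statement is true, so Wendy is a knight.
With that fixed, Keanu's statement is true, so Keanu is a knight.
With that fixed, Alice's statement is true, so Alice is a knight.
With that fixed, Mina's statement is true, so Mina is a knight.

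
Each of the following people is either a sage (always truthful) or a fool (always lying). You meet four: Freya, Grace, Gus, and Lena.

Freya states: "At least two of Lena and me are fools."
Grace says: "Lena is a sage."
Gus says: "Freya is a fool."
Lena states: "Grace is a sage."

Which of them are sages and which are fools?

Freya: fool, Grace: sage, Gus: sage, Lena: sage

Consider Freya. Suppose Freya is a sage.
Then Freya's own statement would have to be true, but it can't be — contradiction.
So Freya is a fool.
With that fixed, Gus's statement is true, so Gus is a sage.
Consider Grace. Suppose Grace is a fool.
Then no assignment of the remaining roles makes every statement match its speaker's type — contradiction.
So Grace is a sage.
With that fixed, Lena's statement is true, so Lena is a sage.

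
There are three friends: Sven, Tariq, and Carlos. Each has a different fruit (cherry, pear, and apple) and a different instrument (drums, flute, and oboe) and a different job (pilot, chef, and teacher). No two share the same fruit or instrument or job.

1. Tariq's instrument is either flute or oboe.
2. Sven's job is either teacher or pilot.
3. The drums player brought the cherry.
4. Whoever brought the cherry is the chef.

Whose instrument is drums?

Clue 1 rules out Tariq for the one with instrument drums.
With clues 1–4, Sven is impossible for the one with instrument drums.
That leaves Carlos.

Carlos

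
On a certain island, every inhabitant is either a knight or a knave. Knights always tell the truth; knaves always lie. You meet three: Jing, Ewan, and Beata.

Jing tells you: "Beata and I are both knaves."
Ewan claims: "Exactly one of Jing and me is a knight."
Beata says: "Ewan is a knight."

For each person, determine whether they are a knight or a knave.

Jing: knave, Ewan: knight, Beata: knight

Consider Jing. Suppose Jing is a knight.
Then Jing's own statement would have to be true, but it can't be — contradiction.
So Jing is a knave.
Consider Ewan. Suppose Ewan is a knave.
Then no assignment of the remaining roles makes every statement match its speaker's type — contradiction.
So Ewan is a knight.
With that fixed, Beata's statement is true, so Beata is a knight.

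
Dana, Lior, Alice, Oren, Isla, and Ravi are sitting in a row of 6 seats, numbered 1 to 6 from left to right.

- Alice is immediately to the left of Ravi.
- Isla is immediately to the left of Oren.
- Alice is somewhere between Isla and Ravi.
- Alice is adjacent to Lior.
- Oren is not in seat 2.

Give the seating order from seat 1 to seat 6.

From clue 1: Alice is in {1,2,3,4,5}.
From clues 1–3: Alice is in {3,4,5}.
From clues 1–4: Lior is in {3,4}.
From clues 1–5: Dana → seat 1, Isla → seat 2, Oren → seat 3, Lior → seat 4, Alice → seat 5, Ravi → seat 6.

Dana, Isla, Oren, Lior, Alice, Ravi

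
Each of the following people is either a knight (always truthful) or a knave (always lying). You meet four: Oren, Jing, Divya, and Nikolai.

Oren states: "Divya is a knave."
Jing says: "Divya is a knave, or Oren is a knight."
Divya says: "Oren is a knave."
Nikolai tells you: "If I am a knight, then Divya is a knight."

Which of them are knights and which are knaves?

Oren: knave, Jing: knave, Divya: knight, Nikolai: knight

Consider Oren. Suppose Oren is a knight.
Then no assignment of the remaining roles makes every statement match its speaker's type — contradiction.
So Oren is a knave.
With that fixed, Divya's statement is true, so Divya is a knight.
With that fixed, Nikolai's statement is true, so Nikolai is a knight.
With that fixed, Jing's statement is false, so Jing is a knave.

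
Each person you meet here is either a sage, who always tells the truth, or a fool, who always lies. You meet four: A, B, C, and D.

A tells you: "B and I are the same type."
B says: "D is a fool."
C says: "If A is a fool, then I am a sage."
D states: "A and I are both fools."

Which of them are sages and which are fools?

A: sage, B: sage, C: sage, D: fool

Consider A. Suppose A is a fool.
Then whichever role D has, D's statement has the wrong truth value — contradiction.
So A is a sage.
With that fixed, C's statement is true, so C is a sage.
With that fixed, D's statement is false, so D is a fool.
With that fixed, B's statement is true, so B is a sage.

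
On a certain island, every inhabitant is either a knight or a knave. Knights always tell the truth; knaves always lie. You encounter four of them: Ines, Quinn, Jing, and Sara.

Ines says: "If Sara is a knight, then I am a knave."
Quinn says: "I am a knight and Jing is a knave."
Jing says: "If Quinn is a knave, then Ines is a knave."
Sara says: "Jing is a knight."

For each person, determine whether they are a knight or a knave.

Ines: knight, Quinn: knave, Jing: knave, Sara: knave

Consider Ines. Suppose Ines is a knave.
Then Ines's own statement would have to be false, but it can't be — contradiction.
So Ines is a knight.
Consider Quinn. Suppose Quinn is a knight.
Then no assignment of the remaining roles makes every statement match its speaker's type — contradiction.
So Quinn is a knave.
With that fixed, Jing's statement is false, so Jing is a knave.
With that fixed, Sara's statement is false, so Sara is a knave.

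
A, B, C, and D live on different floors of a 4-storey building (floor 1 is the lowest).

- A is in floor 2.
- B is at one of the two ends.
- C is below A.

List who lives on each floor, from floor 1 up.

From clue 1: A → floor 2.
From clues 1–2: B is in {1,4}.
From clues 1–3: C → floor 1, D → floor 3, B → floor 4.

C, A, D, B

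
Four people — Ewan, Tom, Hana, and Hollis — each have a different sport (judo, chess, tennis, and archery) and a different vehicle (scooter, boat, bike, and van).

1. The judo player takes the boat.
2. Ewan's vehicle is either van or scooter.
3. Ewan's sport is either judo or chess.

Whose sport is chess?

Ewan

With clues 1–3, Hana, Hollis, and Tom are impossible for the one with sport chess.
That leaves Ewan.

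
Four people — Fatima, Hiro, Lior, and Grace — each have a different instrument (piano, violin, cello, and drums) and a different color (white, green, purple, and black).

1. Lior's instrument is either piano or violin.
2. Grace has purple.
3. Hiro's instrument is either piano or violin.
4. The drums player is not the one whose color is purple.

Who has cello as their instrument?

Clue 1 rules out Lior for the one with instrument cello.
With clues 1–3, Hiro is impossible for the one with instrument cello.
With clues 1–4, Fatima is impossible for the one with instrument cello.
That leaves Grace.

Grace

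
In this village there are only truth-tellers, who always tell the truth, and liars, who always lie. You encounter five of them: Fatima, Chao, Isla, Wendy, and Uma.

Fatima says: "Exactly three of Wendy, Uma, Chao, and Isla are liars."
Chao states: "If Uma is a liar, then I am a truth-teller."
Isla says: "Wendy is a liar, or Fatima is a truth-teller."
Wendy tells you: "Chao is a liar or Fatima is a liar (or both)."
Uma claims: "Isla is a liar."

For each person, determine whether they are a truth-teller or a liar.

Fatima: liar, Chao: truth-teller, Isla: liar, Wendy: truth-teller, Uma: truth-teller

Consider Fatima. Suppose Fatima is a truth-teller.
Then no assignment of the remaining roles makes every statement match its speaker's type — contradiction.
So Fatima is a liar.
With that fixed, Wendy's statement is true, so Wendy is a truth-teller.
With that fixed, Isla's statement is false, so Isla is a liar.
With that fixed, Uma's statement is true, so Uma is a truth-teller.
With that fixed, Chao's statement is true, so Chao is a truth-teller.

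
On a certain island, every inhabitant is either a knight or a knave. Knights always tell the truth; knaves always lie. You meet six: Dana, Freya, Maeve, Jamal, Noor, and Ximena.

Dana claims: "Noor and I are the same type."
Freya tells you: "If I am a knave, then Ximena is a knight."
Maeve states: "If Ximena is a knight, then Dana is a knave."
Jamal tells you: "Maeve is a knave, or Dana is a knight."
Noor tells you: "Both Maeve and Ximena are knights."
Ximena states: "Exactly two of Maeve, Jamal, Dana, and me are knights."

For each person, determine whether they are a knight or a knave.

Dana: knave, Freya: knight, Maeve: knight, Jamal: knave, Noor: knight, Ximena: knight

Consider Dana. Suppose Dana is a knight.
Then no assignment of the remaining roles makes every statement match its speaker's type — contradiction.
So Dana is a knave.
With that fixed, Maeve's statement is true, so Maeve is a knight.
With that fixed, Jamal's statement is false, so Jamal is a knave.
Consider Freya. Suppose Freya is a knave.
Then no assignment of the remaining roles makes every statement match its speaker's type — contradiction.
So Freya is a knight.
Consider Noor. Suppose Noor is a knave.
Then Dana's statement comes out true, contradicting Dana being a knave.
So Noor is a knight.
Consider Ximena. Suppose Ximena is a knave.
Then Noor's statement comes out false, contradicting Noor being a knight.
So Ximena is a knight.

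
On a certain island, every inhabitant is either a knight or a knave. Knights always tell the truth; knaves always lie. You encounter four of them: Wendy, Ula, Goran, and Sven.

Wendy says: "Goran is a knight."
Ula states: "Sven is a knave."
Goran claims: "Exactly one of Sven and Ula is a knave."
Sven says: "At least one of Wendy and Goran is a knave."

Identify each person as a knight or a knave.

Consider Wendy. Suppose Wendy is a knave.
Then no assignment of the remaining roles makes every statement match its speaker's type — contradiction.
So Wendy is a knight.
Consider Ula. Suppose Ula is a knave.
Then no assignment of the remaining roles makes every statement match its speaker's type — contradiction.
So Ula is a knight.
Consider Goran. Suppose Goran is a knave.
Then Wendy's statement comes out false, contradicting Wendy being a knight.
So Goran is a knight.
With that fixed, Sven's statement is false, so Sven is a knave.

Wendy: knight, Ula: knight, Goran: knight, Sven: knave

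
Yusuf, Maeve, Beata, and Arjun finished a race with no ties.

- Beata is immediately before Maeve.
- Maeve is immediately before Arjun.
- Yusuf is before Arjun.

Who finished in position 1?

Yusuf

With clue 1, Maeve is ruled out for place 1.
With clues 1–2, Arjun is ruled out for place 1.
With clues 1–3, Beata is ruled out for place 1.
So place 1 is Yusuf.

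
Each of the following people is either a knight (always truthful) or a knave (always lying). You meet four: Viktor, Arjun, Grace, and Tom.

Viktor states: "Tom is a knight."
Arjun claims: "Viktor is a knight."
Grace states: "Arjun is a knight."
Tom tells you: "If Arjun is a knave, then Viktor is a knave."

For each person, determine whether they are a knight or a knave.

Viktor: knight, Arjun: knight, Grace: knight, Tom: knight

Consider Viktor. Suppose Viktor is a knave.
Then no assignment of the remaining roles makes every statement match its speaker's type — contradiction.
So Viktor is a knight.
With that fixed, Arjun's statement is true, so Arjun is a knight.
With that fixed, Grace's statement is true, so Grace is a knight.
With that fixed, Tom's statement is true, so Tom is a knight.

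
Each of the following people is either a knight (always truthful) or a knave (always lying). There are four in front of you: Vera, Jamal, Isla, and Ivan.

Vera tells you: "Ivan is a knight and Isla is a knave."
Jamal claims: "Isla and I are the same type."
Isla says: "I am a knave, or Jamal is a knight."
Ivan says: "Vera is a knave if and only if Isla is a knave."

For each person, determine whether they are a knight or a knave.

Consider Vera. Suppose Vera is a knight.
Then no assignment of the remaining roles makes every statement match its speaker's type — contradiction.
So Vera is a knave.
Consider Jamal. Suppose Jamal is a knave.
Then whichever role Isla has, Isla's statement has the wrong truth value — contradiction.
So Jamal is a knight.
With that fixed, Isla's statement is true, so Isla is a knight.
With that fixed, Ivan's statement is false, so Ivan is a knave.

Vera: knave, Jamal: knight, Isla: knight, Ivan: knave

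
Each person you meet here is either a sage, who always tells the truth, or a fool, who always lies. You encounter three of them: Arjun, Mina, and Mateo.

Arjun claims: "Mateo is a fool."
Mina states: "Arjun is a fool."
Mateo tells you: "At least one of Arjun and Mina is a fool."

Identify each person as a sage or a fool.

Arjun: fool, Mina: sage, Mateo: sage

Consider Arjun. Suppose Arjun is a sage.
Then no assignment of the remaining roles makes every statement match its speaker's type — contradiction.
So Arjun is a fool.
With that fixed, Mina's statement is true, so Mina is a sage.
With that fixed, Mateo's statement is true, so Mateo is a sage.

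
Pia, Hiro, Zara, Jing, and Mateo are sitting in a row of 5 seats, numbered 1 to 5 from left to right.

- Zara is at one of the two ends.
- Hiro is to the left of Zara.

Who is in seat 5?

With clues 1–2, Hiro, Jing, Mateo, and Pia are ruled out for seat 5.
So seat 5 is Zara.

Zara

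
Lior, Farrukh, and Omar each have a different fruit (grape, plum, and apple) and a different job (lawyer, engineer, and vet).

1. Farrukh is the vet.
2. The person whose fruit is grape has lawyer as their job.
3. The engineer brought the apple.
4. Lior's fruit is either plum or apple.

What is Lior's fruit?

With clues 1–3, plum is impossible for Lior's fruit.
With clues 1–4, grape is impossible for Lior's fruit.
That leaves apple.

apple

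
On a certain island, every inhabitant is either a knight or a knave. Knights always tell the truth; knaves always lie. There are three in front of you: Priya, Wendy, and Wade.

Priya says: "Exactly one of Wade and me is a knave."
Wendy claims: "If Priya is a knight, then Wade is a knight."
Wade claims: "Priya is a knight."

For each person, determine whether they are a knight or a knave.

Consider Priya. Suppose Priya is a knight.
Then no assignment of the remaining roles makes every statement match its speaker's type — contradiction.
So Priya is a knave.
With that fixed, Wendy's statement is true, so Wendy is a knight.
With that fixed, Wade's statement is false, so Wade is a knave.

Priya: knave, Wendy: knight, Wade: knave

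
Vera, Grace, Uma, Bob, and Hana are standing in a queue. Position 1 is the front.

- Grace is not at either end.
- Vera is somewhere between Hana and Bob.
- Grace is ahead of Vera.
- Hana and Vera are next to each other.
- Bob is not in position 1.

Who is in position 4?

Vera

With clues 1–3, Grace is ruled out for position 4.
With clues 1–4, Bob and Uma are ruled out for position 4.
With clues 1–5, Hana is ruled out for position 4.
So position 4 is Vera.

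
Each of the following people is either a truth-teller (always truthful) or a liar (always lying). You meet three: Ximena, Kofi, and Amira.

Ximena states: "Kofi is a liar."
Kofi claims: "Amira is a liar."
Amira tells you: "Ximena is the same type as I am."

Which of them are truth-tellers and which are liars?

Consider Ximena. Suppose Ximena is a liar.
Then whichever role Amira has, Amira's statement has the wrong truth value — contradiction.
So Ximena is a truth-teller.
Consider Kofi. Suppose Kofi is a truth-teller.
Then Ximena's statement comes out false, contradicting Ximena being a truth-teller.
So Kofi is a liar.
Consider Amira. Suppose Amira is a liar.
Then Kofi's statement comes out true, contradicting Kofi being a liar.
So Amira is a truth-teller.

Ximena: truth-teller, Kofi: liar, Amira: truth-teller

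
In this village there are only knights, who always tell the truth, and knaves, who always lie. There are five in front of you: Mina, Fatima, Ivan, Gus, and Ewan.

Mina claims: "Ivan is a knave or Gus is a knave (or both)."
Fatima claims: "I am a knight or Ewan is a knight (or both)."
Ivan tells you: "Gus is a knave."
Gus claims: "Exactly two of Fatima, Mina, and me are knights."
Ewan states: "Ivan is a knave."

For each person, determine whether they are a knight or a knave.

Mina: knight, Fatima: knave, Ivan: knight, Gus: knave, Ewan: knave

Consider Mina. Suppose Mina is a knave.
Then no assignment of the remaining roles makes every statement match its speaker's type — contradiction.
So Mina is a knight.
Consider Fatima. Suppose Fatima is a knight.
Then whichever role Gus has, Gus's statement has the wrong truth value — contradiction.
So Fatima is a knave.
Consider Ivan. Suppose Ivan is a knave.
Then no assignment of the remaining roles makes every statement match its speaker's type — contradiction.
So Ivan is a knight.
With that fixed, Ewan's statement is false, so Ewan is a knave.
Consider Gus. Suppose Gus is a knight.
Then Mina's statement comes out false, contradicting Mina being a knight.
So Gus is a knave.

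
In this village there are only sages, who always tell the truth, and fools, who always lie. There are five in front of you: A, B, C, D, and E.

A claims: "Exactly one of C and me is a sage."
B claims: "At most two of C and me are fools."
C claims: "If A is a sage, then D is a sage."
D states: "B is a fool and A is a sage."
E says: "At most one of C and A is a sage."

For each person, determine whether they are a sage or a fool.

A: sage, B: sage, C: fool, D: fool, E: sage

Regardless of anyone's role, B's statement is true, so B is a sage.
With that fixed, D's statement is false, so D is a fool.
Consider A. Suppose A is a fool.
Then no assignment of the remaining roles makes every statement match its speaker's type — contradiction.
So A is a sage.
With that fixed, C's statement is false, so C is a fool.
With that fixed, E's statement is true, so E is a sage.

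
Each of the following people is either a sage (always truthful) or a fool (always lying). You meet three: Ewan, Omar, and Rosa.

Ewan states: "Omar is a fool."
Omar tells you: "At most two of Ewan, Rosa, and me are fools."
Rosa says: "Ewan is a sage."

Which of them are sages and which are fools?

Ewan: fool, Omar: sage, Rosa: fool

Consider Ewan. Suppose Ewan is a sage.
Then no assignment of the remaining roles makes every statement match its speaker's type — contradiction.
So Ewan is a fool.
With that fixed, Rosa's statement is false, so Rosa is a fool.
Consider Omar. Suppose Omar is a fool.
Then Ewan's statement comes out true, contradicting Ewan being a fool.
So Omar is a sage.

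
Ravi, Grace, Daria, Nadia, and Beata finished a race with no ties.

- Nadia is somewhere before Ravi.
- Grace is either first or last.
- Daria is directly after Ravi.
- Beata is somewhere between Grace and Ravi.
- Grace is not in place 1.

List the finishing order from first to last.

Nadia, Ravi, Daria, Beata, Grace

From clue 1: Ravi is in {2,3,4,5}.
From clues 1–2: Grace is in {1,5}.
From clues 1–4: Ravi is in {2,4}.
From clues 1–5: Nadia → place 1, Ravi → place 2, Daria → place 3, Beata → place 4, Grace → place 5.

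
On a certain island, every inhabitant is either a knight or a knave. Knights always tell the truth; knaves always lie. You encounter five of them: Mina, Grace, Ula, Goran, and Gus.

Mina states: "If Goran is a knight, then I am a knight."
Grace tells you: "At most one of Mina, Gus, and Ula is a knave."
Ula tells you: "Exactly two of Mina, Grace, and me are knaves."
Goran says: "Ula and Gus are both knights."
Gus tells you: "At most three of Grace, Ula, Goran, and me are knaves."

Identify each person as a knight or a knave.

Consider Mina. Suppose Mina is a knave.
Then no assignment of the remaining roles makes every statement match its speaker's type — contradiction.
So Mina is a knight.
Consider Grace. Suppose Grace is a knave.
Then whichever role Ula has, Ula's statement has the wrong truth value — contradiction.
So Grace is a knight.
With that fixed, Ula's statement is false, so Ula is a knave.
With that fixed, Goran's statement is false, so Goran is a knave.
With that fixed, Gus's statement is true, so Gus is a knight.

Mina: knight, Grace: knight, Ula: knave, Goran: knave, Gus: knight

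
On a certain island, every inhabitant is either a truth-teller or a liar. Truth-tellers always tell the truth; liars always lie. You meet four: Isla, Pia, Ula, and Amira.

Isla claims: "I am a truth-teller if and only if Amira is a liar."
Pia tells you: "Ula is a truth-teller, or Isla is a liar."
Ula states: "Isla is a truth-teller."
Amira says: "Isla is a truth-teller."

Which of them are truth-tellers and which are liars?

Consider Isla. Suppose Isla is a truth-teller.
Then no assignment of the remaining roles makes every statement match its speaker's type — contradiction.
So Isla is a liar.
With that fixed, Pia's statement is true, so Pia is a truth-teller.
With that fixed, Ula's statement is false, so Ula is a liar.
With that fixed, Amira's statement is false, so Amira is a liar.

Isla: liar, Pia: truth-teller, Ula: liar, Amira: liar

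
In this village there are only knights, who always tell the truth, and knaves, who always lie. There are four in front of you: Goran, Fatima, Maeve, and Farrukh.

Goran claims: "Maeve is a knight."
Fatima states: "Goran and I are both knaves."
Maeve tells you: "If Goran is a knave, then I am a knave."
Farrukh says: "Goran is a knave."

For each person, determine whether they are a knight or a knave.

Consider Goran. Suppose Goran is a knave.
Then whichever role Fatima has, Fatima's statement has the wrong truth value — contradiction.
So Goran is a knight.
With that fixed, Fatima's statement is false, so Fatima is a knave.
With that fixed, Maeve's statement is true, so Maeve is a knight.
With that fixed, Farrukh's statement is false, so Farrukh is a knave.

Goran: knight, Fatima: knave, Maeve: knight, Farrukh: knave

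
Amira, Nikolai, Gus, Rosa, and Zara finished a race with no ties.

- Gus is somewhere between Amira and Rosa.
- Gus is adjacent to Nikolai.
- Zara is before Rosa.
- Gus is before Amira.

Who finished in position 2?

Rosa

With clues 1–4, Amira, Gus, Nikolai, and Zara are ruled out for place 2.
So place 2 is Rosa.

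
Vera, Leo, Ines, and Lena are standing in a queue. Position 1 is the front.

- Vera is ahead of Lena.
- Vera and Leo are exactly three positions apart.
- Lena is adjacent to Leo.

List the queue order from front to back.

Vera, Ines, Lena, Leo

From clue 1: Vera is in {1,2,3}.
From clues 1–2: Vera → position 1, Leo → position 4.
From clues 1–3: Ines → position 2, Lena → position 3.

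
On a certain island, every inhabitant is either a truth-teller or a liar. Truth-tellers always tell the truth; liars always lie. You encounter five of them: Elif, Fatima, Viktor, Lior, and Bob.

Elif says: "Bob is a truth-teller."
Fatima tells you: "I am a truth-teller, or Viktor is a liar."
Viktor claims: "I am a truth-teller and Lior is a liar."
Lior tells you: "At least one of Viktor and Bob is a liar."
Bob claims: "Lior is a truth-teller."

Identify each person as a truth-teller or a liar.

Consider Elif. Suppose Elif is a liar.
Then no assignment of the remaining roles makes every statement match its speaker's type — contradiction.
So Elif is a truth-teller.
Consider Fatima. Suppose Fatima is a liar.
Then no assignment of the remaining roles makes every statement match its speaker's type — contradiction.
So Fatima is a truth-teller.
Consider Viktor. Suppose Viktor is a truth-teller.
Then no assignment of the remaining roles makes every statement match its speaker's type — contradiction.
So Viktor is a liar.
With that fixed, Lior's statement is true, so Lior is a truth-teller.
With that fixed, Bob's statement is true, so Bob is a truth-teller.

Elif: truth-teller, Fatima: truth-teller, Viktor: liar, Lior: truth-teller, Bob: truth-teller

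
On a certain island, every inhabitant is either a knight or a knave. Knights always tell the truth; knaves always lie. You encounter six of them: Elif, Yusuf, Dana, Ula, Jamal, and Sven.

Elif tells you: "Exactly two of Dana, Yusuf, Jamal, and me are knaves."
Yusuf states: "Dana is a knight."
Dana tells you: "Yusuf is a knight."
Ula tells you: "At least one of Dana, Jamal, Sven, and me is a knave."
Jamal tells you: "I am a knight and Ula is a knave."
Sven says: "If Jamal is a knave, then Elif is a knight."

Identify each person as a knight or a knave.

Consider Elif. Suppose Elif is a knight.
Then no assignment of the remaining roles makes every statement match its speaker's type — contradiction.
So Elif is a knave.
Consider Yusuf. Suppose Yusuf is a knight.
Then no assignment of the remaining roles makes every statement match its speaker's type — contradiction.
So Yusuf is a knave.
With that fixed, Dana's statement is false, so Dana is a knave.
With that fixed, Ula's statement is true, so Ula is a knight.
With that fixed, Jamal's statement is false, so Jamal is a knave.
With that fixed, Sven's statement is false, so Sven is a knave.

Elif: knave, Yusuf: knave, Dana: knave, Ula: knight, Jamal: knave, Sven: knave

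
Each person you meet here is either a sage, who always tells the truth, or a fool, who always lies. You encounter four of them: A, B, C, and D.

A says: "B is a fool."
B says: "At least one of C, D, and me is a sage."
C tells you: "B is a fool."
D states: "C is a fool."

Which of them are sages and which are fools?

Consider A. Suppose A is a sage.
Then no assignment of the remaining roles makes every statement match its speaker's type — contradiction.
So A is a fool.
Consider B. Suppose B is a fool.
Then A's statement comes out true, contradicting A being a fool.
So B is a sage.
With that fixed, C's statement is false, so C is a fool.
With that fixed, D's statement is true, so D is a sage.

A: fool, B: sage, C: fool, D: sage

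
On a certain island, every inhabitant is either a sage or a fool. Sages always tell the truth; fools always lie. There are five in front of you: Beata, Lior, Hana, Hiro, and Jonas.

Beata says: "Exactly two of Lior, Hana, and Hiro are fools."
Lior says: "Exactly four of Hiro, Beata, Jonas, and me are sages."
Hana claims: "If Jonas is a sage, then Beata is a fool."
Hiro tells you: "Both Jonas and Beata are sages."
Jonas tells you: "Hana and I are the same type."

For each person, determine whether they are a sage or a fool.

Consider Beata. Suppose Beata is a fool.
Then no assignment of the remaining roles makes every statement match its speaker's type — contradiction.
So Beata is a sage.
Consider Lior. Suppose Lior is a sage.
Then no assignment of the remaining roles makes every statement match its speaker's type — contradiction.
So Lior is a fool.
Consider Hana. Suppose Hana is a fool.
Then whichever role Jonas has, Jonas's statement has the wrong truth value — contradiction.
So Hana is a sage.
Consider Hiro. Suppose Hiro is a sage.
Then Beata's statement comes out false, contradicting Beata being a sage.
So Hiro is a fool.
Consider Jonas. Suppose Jonas is a sage.
Then Hana's statement comes out false, contradicting Hana being a sage.
So Jonas is a fool.

Beata: sage, Lior: fool, Hana: sage, Hiro: fool, Jonas: fool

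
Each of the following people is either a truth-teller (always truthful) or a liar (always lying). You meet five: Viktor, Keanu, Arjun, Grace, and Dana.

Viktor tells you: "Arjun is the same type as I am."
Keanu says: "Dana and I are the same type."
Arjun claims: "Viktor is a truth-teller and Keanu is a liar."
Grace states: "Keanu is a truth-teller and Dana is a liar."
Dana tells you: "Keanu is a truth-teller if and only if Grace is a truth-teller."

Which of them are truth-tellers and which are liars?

Consider Viktor. Suppose Viktor is a liar.
Then no assignment of the remaining roles makes every statement match its speaker's type — contradiction.
So Viktor is a truth-teller.
Consider Keanu. Suppose Keanu is a truth-teller.
Then no assignment of the remaining roles makes every statement match its speaker's type — contradiction.
So Keanu is a liar.
With that fixed, Arjun's statement is true, so Arjun is a truth-teller.
With that fixed, Grace's statement is false, so Grace is a liar.
With that fixed, Dana's statement is true, so Dana is a truth-teller.

Viktor: truth-teller, Keanu: liar, Arjun: truth-teller, Grace: liar, Dana: truth-teller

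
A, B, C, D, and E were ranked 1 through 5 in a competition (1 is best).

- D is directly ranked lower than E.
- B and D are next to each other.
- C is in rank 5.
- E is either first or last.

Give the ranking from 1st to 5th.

E, D, B, A, C

From clue 1: D is in {2,3,4,5}.
From clues 1–2: B is in {3,4,5}.
From clues 1–3: C → rank 5.
From clues 1–4: E → rank 1, D → rank 2, B → rank 3, A → rank 4.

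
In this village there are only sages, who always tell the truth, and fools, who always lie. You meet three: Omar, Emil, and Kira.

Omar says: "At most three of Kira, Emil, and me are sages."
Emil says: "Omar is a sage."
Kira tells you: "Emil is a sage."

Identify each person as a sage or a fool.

Omar: sage, Emil: sage, Kira: sage

Regardless of anyone's role, Omar's statement is true, so Omar is a sage.
With that fixed, Emil's statement is true, so Emil is a sage.
With that fixed, Kira's statement is true, so Kira is a sage.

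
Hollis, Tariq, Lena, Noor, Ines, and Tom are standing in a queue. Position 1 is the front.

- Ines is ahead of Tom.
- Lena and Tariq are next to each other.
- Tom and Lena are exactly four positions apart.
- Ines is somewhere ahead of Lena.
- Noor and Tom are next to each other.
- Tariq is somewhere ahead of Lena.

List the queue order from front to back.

Ines, Tom, Noor, Hollis, Tariq, Lena

From clue 1: Ines is in {1,2,3,4,5}.
From clues 1–3: Lena is in {1,2,6}.
From clues 1–4: Ines → position 1.
From clues 1–5: Hollis → position 4.
From clues 1–6: Tom → position 2, Noor → position 3, Tariq → position 5, Lena → position 6.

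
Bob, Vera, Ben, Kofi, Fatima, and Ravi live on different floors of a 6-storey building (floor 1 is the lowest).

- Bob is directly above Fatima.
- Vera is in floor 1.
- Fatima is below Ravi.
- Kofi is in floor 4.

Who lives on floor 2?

With clues 1–2, Bob and Vera are ruled out for floor 2.
With clues 1–3, Ravi is ruled out for floor 2.
With clues 1–4, Ben and Kofi are ruled out for floor 2.
So floor 2 is Fatima.

Fatima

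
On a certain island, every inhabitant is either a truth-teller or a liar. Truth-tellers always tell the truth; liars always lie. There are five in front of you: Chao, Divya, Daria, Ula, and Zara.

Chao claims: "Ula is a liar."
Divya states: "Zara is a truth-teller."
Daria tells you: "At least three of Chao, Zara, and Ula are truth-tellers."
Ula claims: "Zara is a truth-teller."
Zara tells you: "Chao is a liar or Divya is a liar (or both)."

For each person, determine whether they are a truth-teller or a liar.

Consider Chao. Suppose Chao is a truth-teller.
Then no assignment of the remaining roles makes every statement match its speaker's type — contradiction.
So Chao is a liar.
With that fixed, Daria's statement is false, so Daria is a liar.
With that fixed, Zara's statement is true, so Zara is a truth-teller.
With that fixed, Divya's statement is true, so Divya is a truth-teller.
With that fixed, Ula's statement is true, so Ula is a truth-teller.

Chao: liar, Divya: truth-teller, Daria: liar, Ula: truth-teller, Zara: truth-teller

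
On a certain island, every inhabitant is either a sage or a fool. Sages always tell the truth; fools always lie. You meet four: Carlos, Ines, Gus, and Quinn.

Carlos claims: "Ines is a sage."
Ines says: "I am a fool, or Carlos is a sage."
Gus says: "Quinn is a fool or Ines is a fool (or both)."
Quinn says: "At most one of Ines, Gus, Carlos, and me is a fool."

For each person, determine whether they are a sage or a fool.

Carlos: sage, Ines: sage, Gus: fool, Quinn: sage

Consider Carlos. Suppose Carlos is a fool.
Then whichever role Ines has, Ines's statement has the wrong truth value — contradiction.
So Carlos is a sage.
With that fixed, Ines's statement is true, so Ines is a sage.
Consider Gus. Suppose Gus is a sage.
Then no assignment of the remaining roles makes every statement match its speaker's type — contradiction.
So Gus is a fool.
Consider Quinn. Suppose Quinn is a fool.
Then Gus's statement comes out true, contradicting Gus being a fool.
So Quinn is a sage.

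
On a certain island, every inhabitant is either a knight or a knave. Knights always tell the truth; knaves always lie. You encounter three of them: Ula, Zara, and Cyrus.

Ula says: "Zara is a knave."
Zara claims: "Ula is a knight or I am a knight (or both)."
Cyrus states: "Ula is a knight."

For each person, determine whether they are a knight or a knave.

Consider Ula. Suppose Ula is a knight.
Then no assignment of the remaining roles makes every statement match its speaker's type — contradiction.
So Ula is a knave.
With that fixed, Cyrus's statement is false, so Cyrus is a knave.
Consider Zara. Suppose Zara is a knave.
Then Ula's statement comes out true, contradicting Ula being a knave.
So Zara is a knight.

Ula: knave, Zara: knight, Cyrus: knave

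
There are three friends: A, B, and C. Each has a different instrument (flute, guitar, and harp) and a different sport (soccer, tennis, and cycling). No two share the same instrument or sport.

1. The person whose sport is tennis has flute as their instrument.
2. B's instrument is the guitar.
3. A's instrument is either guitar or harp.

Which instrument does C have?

flute

With clues 1–2, guitar is impossible for C's instrument.
With clues 1–3, harp is impossible for C's instrument.
That leaves flute.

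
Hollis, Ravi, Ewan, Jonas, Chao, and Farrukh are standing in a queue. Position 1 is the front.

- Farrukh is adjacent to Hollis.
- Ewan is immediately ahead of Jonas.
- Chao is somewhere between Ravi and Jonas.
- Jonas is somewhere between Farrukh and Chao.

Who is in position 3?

With clues 1–3, Jonas is ruled out for position 3.
With clues 1–4, Chao, Farrukh, Hollis, and Ravi are ruled out for position 3.
So position 3 is Ewan.

Ewan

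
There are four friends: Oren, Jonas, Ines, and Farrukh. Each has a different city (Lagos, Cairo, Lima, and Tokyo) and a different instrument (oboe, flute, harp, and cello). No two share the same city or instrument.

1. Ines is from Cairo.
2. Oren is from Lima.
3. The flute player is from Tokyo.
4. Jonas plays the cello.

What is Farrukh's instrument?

With clues 1–4, cello, harp, and oboe are impossible for Farrukh's instrument.
That leaves flute.

flute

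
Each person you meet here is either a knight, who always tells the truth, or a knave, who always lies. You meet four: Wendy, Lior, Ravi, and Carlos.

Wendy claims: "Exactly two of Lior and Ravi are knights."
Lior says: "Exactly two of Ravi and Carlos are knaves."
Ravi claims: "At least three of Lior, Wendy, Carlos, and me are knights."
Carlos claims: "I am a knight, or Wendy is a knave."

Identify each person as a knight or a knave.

Consider Wendy. Suppose Wendy is a knight.
Then no assignment of the remaining roles makes every statement match its speaker's type — contradiction.
So Wendy is a knave.
With that fixed, Carlos's statement is true, so Carlos is a knight.
With that fixed, Lior's statement is false, so Lior is a knave.
With that fixed, Ravi's statement is false, so Ravi is a knave.

Wendy: knave, Lior: knave, Ravi: knave, Carlos: knight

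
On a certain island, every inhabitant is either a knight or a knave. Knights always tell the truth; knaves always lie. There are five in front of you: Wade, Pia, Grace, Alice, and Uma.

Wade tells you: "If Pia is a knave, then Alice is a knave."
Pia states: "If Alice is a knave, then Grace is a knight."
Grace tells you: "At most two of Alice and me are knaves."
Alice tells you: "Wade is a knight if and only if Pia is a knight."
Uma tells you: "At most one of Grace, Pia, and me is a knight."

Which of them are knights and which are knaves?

Regardless of anyone's role, Grace's statement is true, so Grace is a knight.
With that fixed, Pia's statement is true, so Pia is a knight.
With that fixed, Uma's statement is false, so Uma is a knave.
With that fixed, Wade's statement is true, so Wade is a knight.
With that fixed, Alice's statement is true, so Alice is a knight.

Wade: knight, Pia: knight, Grace: knight, Alice: knight, Uma: knave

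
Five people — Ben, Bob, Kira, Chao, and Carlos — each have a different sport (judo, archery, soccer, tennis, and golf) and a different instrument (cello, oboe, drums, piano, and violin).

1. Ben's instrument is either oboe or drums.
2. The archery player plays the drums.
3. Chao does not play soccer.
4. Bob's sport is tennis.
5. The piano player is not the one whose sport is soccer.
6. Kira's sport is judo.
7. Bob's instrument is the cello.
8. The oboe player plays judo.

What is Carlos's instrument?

violin

With clues 1–7, cello is impossible for Carlos's instrument.
With clues 1–8, drums, oboe, and piano are impossible for Carlos's instrument.
That leaves violin.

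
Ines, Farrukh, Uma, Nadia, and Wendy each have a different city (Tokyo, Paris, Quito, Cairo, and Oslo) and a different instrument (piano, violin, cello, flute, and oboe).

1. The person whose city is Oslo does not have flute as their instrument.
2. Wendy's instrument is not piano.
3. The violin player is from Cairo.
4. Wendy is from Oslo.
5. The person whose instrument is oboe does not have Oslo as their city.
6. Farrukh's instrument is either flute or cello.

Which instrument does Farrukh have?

With clues 1–5, cello is impossible for Farrukh's instrument.
With clues 1–6, oboe, piano, and violin are impossible for Farrukh's instrument.
That leaves flute.

flute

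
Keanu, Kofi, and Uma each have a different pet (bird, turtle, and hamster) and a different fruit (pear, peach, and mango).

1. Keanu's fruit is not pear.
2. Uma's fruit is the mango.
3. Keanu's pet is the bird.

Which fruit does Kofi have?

pear

With clues 1–2, mango and peach are impossible for Kofi's fruit.
That leaves pear.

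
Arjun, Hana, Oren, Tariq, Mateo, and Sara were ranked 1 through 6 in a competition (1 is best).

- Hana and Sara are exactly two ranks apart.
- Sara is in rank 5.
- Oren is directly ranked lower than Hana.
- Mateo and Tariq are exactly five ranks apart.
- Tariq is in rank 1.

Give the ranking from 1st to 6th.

From clues 1–2: Hana → rank 3, Sara → rank 5.
From clues 1–3: Oren → rank 4.
From clues 1–4: Arjun → rank 2.
From clues 1–5: Tariq → rank 1, Mateo → rank 6.

Tariq, Arjun, Hana, Oren, Sara, Mateo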